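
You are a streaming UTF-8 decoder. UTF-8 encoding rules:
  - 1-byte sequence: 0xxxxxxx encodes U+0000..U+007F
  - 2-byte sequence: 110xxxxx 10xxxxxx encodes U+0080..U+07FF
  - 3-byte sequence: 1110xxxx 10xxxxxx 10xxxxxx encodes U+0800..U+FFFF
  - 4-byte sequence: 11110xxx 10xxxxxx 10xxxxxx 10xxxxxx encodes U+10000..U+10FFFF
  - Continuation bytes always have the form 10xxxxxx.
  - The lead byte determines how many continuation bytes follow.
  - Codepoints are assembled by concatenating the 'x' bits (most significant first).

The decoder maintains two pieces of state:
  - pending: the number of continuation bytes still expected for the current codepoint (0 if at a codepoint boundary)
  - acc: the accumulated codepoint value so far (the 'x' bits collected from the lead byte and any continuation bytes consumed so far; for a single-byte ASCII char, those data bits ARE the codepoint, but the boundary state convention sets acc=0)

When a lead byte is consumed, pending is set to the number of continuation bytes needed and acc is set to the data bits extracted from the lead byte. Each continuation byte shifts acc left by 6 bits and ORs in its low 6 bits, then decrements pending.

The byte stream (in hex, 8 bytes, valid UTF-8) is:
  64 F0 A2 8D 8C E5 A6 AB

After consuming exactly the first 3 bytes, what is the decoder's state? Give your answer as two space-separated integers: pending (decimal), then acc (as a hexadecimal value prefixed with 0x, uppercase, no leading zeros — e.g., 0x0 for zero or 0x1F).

Byte[0]=64: 1-byte. pending=0, acc=0x0
Byte[1]=F0: 4-byte lead. pending=3, acc=0x0
Byte[2]=A2: continuation. acc=(acc<<6)|0x22=0x22, pending=2

Answer: 2 0x22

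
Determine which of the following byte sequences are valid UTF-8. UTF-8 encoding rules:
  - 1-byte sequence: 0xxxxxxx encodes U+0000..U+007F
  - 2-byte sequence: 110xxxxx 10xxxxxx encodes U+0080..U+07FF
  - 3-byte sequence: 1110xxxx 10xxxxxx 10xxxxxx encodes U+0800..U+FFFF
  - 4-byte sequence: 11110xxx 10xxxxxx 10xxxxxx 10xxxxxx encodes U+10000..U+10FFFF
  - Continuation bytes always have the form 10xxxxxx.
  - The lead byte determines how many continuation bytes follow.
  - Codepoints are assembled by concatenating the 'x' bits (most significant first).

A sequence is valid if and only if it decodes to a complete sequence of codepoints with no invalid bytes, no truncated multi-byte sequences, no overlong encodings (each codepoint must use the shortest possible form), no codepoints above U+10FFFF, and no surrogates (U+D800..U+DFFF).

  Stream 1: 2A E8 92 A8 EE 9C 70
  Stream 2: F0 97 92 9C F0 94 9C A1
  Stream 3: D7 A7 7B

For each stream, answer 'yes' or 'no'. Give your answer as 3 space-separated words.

Answer: no yes yes

Derivation:
Stream 1: error at byte offset 6. INVALID
Stream 2: decodes cleanly. VALID
Stream 3: decodes cleanly. VALID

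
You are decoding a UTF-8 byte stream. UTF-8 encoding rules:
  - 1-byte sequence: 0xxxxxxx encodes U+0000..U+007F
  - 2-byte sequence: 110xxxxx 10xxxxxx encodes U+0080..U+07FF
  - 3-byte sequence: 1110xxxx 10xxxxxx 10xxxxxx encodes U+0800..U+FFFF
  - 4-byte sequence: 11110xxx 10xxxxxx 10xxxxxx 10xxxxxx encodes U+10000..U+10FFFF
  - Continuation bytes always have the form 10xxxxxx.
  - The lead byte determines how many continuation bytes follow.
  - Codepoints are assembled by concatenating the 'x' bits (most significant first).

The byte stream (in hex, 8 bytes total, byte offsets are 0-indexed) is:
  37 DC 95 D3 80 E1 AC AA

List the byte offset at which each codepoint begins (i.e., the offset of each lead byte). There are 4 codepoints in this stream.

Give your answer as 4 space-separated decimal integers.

Byte[0]=37: 1-byte ASCII. cp=U+0037
Byte[1]=DC: 2-byte lead, need 1 cont bytes. acc=0x1C
Byte[2]=95: continuation. acc=(acc<<6)|0x15=0x715
Completed: cp=U+0715 (starts at byte 1)
Byte[3]=D3: 2-byte lead, need 1 cont bytes. acc=0x13
Byte[4]=80: continuation. acc=(acc<<6)|0x00=0x4C0
Completed: cp=U+04C0 (starts at byte 3)
Byte[5]=E1: 3-byte lead, need 2 cont bytes. acc=0x1
Byte[6]=AC: continuation. acc=(acc<<6)|0x2C=0x6C
Byte[7]=AA: continuation. acc=(acc<<6)|0x2A=0x1B2A
Completed: cp=U+1B2A (starts at byte 5)

Answer: 0 1 3 5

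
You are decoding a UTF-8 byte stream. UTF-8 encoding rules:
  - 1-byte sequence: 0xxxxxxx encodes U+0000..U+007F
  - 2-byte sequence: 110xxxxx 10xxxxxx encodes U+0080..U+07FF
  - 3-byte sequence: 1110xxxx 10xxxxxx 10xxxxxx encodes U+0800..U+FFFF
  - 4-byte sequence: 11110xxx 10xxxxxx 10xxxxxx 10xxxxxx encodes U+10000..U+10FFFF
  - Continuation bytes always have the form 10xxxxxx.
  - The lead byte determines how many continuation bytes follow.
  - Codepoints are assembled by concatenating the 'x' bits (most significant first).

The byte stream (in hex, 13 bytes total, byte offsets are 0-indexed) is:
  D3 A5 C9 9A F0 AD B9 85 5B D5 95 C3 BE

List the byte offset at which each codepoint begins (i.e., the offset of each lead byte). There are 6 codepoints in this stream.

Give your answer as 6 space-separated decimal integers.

Answer: 0 2 4 8 9 11

Derivation:
Byte[0]=D3: 2-byte lead, need 1 cont bytes. acc=0x13
Byte[1]=A5: continuation. acc=(acc<<6)|0x25=0x4E5
Completed: cp=U+04E5 (starts at byte 0)
Byte[2]=C9: 2-byte lead, need 1 cont bytes. acc=0x9
Byte[3]=9A: continuation. acc=(acc<<6)|0x1A=0x25A
Completed: cp=U+025A (starts at byte 2)
Byte[4]=F0: 4-byte lead, need 3 cont bytes. acc=0x0
Byte[5]=AD: continuation. acc=(acc<<6)|0x2D=0x2D
Byte[6]=B9: continuation. acc=(acc<<6)|0x39=0xB79
Byte[7]=85: continuation. acc=(acc<<6)|0x05=0x2DE45
Completed: cp=U+2DE45 (starts at byte 4)
Byte[8]=5B: 1-byte ASCII. cp=U+005B
Byte[9]=D5: 2-byte lead, need 1 cont bytes. acc=0x15
Byte[10]=95: continuation. acc=(acc<<6)|0x15=0x555
Completed: cp=U+0555 (starts at byte 9)
Byte[11]=C3: 2-byte lead, need 1 cont bytes. acc=0x3
Byte[12]=BE: continuation. acc=(acc<<6)|0x3E=0xFE
Completed: cp=U+00FE (starts at byte 11)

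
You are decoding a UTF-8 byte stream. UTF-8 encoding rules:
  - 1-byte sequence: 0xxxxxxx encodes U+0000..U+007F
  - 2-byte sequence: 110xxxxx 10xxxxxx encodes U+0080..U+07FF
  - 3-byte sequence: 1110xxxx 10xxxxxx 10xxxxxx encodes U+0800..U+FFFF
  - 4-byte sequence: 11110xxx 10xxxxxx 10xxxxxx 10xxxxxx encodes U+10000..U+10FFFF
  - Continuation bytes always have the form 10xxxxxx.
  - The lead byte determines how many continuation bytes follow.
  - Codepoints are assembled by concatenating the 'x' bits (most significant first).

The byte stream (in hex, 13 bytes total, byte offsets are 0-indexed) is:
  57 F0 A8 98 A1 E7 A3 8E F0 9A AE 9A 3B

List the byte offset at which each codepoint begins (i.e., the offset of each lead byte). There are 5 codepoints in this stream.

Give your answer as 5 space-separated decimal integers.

Byte[0]=57: 1-byte ASCII. cp=U+0057
Byte[1]=F0: 4-byte lead, need 3 cont bytes. acc=0x0
Byte[2]=A8: continuation. acc=(acc<<6)|0x28=0x28
Byte[3]=98: continuation. acc=(acc<<6)|0x18=0xA18
Byte[4]=A1: continuation. acc=(acc<<6)|0x21=0x28621
Completed: cp=U+28621 (starts at byte 1)
Byte[5]=E7: 3-byte lead, need 2 cont bytes. acc=0x7
Byte[6]=A3: continuation. acc=(acc<<6)|0x23=0x1E3
Byte[7]=8E: continuation. acc=(acc<<6)|0x0E=0x78CE
Completed: cp=U+78CE (starts at byte 5)
Byte[8]=F0: 4-byte lead, need 3 cont bytes. acc=0x0
Byte[9]=9A: continuation. acc=(acc<<6)|0x1A=0x1A
Byte[10]=AE: continuation. acc=(acc<<6)|0x2E=0x6AE
Byte[11]=9A: continuation. acc=(acc<<6)|0x1A=0x1AB9A
Completed: cp=U+1AB9A (starts at byte 8)
Byte[12]=3B: 1-byte ASCII. cp=U+003B

Answer: 0 1 5 8 12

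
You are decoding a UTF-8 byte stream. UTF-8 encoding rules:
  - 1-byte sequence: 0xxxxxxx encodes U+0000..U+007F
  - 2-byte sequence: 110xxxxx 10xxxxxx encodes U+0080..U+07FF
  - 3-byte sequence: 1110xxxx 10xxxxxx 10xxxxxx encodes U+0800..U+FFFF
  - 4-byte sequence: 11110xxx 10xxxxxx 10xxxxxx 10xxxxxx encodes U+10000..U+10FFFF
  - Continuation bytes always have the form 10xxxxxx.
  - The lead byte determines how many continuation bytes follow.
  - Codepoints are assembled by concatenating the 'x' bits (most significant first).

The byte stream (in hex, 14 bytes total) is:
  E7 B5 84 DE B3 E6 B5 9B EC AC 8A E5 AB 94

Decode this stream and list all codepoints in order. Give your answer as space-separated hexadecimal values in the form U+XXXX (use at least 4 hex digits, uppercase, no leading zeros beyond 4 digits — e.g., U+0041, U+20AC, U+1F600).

Byte[0]=E7: 3-byte lead, need 2 cont bytes. acc=0x7
Byte[1]=B5: continuation. acc=(acc<<6)|0x35=0x1F5
Byte[2]=84: continuation. acc=(acc<<6)|0x04=0x7D44
Completed: cp=U+7D44 (starts at byte 0)
Byte[3]=DE: 2-byte lead, need 1 cont bytes. acc=0x1E
Byte[4]=B3: continuation. acc=(acc<<6)|0x33=0x7B3
Completed: cp=U+07B3 (starts at byte 3)
Byte[5]=E6: 3-byte lead, need 2 cont bytes. acc=0x6
Byte[6]=B5: continuation. acc=(acc<<6)|0x35=0x1B5
Byte[7]=9B: continuation. acc=(acc<<6)|0x1B=0x6D5B
Completed: cp=U+6D5B (starts at byte 5)
Byte[8]=EC: 3-byte lead, need 2 cont bytes. acc=0xC
Byte[9]=AC: continuation. acc=(acc<<6)|0x2C=0x32C
Byte[10]=8A: continuation. acc=(acc<<6)|0x0A=0xCB0A
Completed: cp=U+CB0A (starts at byte 8)
Byte[11]=E5: 3-byte lead, need 2 cont bytes. acc=0x5
Byte[12]=AB: continuation. acc=(acc<<6)|0x2B=0x16B
Byte[13]=94: continuation. acc=(acc<<6)|0x14=0x5AD4
Completed: cp=U+5AD4 (starts at byte 11)

Answer: U+7D44 U+07B3 U+6D5B U+CB0A U+5AD4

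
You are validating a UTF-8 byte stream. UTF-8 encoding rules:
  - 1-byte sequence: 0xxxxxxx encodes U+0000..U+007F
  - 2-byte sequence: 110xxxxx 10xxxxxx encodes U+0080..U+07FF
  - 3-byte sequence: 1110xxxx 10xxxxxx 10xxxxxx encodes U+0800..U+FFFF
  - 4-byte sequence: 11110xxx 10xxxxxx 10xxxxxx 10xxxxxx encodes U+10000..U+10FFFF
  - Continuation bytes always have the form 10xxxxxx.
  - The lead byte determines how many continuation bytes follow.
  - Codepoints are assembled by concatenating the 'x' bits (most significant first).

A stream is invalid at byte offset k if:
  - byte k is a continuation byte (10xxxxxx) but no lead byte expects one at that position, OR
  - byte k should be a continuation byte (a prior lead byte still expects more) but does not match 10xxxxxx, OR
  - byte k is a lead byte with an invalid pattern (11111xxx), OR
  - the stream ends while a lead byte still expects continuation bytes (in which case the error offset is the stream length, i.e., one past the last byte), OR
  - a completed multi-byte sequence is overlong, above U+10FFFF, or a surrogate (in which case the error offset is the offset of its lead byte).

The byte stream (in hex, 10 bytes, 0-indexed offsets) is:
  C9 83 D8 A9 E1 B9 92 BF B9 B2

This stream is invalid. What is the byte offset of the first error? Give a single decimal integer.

Byte[0]=C9: 2-byte lead, need 1 cont bytes. acc=0x9
Byte[1]=83: continuation. acc=(acc<<6)|0x03=0x243
Completed: cp=U+0243 (starts at byte 0)
Byte[2]=D8: 2-byte lead, need 1 cont bytes. acc=0x18
Byte[3]=A9: continuation. acc=(acc<<6)|0x29=0x629
Completed: cp=U+0629 (starts at byte 2)
Byte[4]=E1: 3-byte lead, need 2 cont bytes. acc=0x1
Byte[5]=B9: continuation. acc=(acc<<6)|0x39=0x79
Byte[6]=92: continuation. acc=(acc<<6)|0x12=0x1E52
Completed: cp=U+1E52 (starts at byte 4)
Byte[7]=BF: INVALID lead byte (not 0xxx/110x/1110/11110)

Answer: 7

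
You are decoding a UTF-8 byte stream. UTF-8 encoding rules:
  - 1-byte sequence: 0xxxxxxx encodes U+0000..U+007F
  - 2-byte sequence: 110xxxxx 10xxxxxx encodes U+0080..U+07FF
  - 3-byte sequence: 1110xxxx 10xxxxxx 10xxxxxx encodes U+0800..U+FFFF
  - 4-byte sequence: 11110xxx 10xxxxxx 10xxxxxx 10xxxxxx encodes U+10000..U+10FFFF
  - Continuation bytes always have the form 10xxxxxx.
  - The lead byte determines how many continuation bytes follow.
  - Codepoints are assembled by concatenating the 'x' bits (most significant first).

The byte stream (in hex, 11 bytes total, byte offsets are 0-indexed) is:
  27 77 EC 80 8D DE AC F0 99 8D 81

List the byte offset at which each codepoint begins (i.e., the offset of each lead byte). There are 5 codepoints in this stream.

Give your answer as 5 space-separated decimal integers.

Byte[0]=27: 1-byte ASCII. cp=U+0027
Byte[1]=77: 1-byte ASCII. cp=U+0077
Byte[2]=EC: 3-byte lead, need 2 cont bytes. acc=0xC
Byte[3]=80: continuation. acc=(acc<<6)|0x00=0x300
Byte[4]=8D: continuation. acc=(acc<<6)|0x0D=0xC00D
Completed: cp=U+C00D (starts at byte 2)
Byte[5]=DE: 2-byte lead, need 1 cont bytes. acc=0x1E
Byte[6]=AC: continuation. acc=(acc<<6)|0x2C=0x7AC
Completed: cp=U+07AC (starts at byte 5)
Byte[7]=F0: 4-byte lead, need 3 cont bytes. acc=0x0
Byte[8]=99: continuation. acc=(acc<<6)|0x19=0x19
Byte[9]=8D: continuation. acc=(acc<<6)|0x0D=0x64D
Byte[10]=81: continuation. acc=(acc<<6)|0x01=0x19341
Completed: cp=U+19341 (starts at byte 7)

Answer: 0 1 2 5 7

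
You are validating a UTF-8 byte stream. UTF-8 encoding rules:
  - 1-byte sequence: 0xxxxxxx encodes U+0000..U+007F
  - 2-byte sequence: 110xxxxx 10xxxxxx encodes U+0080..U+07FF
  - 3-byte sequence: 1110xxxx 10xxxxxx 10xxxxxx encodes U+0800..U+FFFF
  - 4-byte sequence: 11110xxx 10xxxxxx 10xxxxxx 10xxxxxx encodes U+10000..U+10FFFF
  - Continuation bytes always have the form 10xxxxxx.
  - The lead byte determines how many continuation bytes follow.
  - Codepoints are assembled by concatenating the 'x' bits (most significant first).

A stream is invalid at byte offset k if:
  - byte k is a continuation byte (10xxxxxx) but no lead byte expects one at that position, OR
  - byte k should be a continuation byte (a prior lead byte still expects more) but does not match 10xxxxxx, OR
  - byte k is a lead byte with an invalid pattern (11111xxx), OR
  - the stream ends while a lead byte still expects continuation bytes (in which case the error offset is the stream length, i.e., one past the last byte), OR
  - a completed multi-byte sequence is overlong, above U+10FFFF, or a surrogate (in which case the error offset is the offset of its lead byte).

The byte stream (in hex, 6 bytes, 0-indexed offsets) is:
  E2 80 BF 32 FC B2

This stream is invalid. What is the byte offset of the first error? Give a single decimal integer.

Answer: 4

Derivation:
Byte[0]=E2: 3-byte lead, need 2 cont bytes. acc=0x2
Byte[1]=80: continuation. acc=(acc<<6)|0x00=0x80
Byte[2]=BF: continuation. acc=(acc<<6)|0x3F=0x203F
Completed: cp=U+203F (starts at byte 0)
Byte[3]=32: 1-byte ASCII. cp=U+0032
Byte[4]=FC: INVALID lead byte (not 0xxx/110x/1110/11110)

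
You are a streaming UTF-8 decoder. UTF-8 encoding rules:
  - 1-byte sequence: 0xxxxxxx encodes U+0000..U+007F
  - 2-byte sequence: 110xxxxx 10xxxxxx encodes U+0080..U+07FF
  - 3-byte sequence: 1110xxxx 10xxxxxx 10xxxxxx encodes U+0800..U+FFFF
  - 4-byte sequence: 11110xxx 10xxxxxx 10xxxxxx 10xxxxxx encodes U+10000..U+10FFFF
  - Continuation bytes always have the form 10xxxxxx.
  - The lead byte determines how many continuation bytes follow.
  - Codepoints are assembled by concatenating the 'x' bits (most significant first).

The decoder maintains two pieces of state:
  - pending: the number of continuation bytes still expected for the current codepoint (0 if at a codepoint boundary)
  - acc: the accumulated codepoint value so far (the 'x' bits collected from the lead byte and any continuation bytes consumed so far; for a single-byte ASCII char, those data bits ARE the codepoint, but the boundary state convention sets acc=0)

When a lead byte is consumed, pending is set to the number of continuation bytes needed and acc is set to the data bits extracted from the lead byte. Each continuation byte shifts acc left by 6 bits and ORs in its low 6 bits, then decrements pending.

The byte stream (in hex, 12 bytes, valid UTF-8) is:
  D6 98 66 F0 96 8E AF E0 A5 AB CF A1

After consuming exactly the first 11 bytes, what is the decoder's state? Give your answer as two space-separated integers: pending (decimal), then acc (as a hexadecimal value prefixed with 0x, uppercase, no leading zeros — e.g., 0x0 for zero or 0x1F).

Answer: 1 0xF

Derivation:
Byte[0]=D6: 2-byte lead. pending=1, acc=0x16
Byte[1]=98: continuation. acc=(acc<<6)|0x18=0x598, pending=0
Byte[2]=66: 1-byte. pending=0, acc=0x0
Byte[3]=F0: 4-byte lead. pending=3, acc=0x0
Byte[4]=96: continuation. acc=(acc<<6)|0x16=0x16, pending=2
Byte[5]=8E: continuation. acc=(acc<<6)|0x0E=0x58E, pending=1
Byte[6]=AF: continuation. acc=(acc<<6)|0x2F=0x163AF, pending=0
Byte[7]=E0: 3-byte lead. pending=2, acc=0x0
Byte[8]=A5: continuation. acc=(acc<<6)|0x25=0x25, pending=1
Byte[9]=AB: continuation. acc=(acc<<6)|0x2B=0x96B, pending=0
Byte[10]=CF: 2-byte lead. pending=1, acc=0xF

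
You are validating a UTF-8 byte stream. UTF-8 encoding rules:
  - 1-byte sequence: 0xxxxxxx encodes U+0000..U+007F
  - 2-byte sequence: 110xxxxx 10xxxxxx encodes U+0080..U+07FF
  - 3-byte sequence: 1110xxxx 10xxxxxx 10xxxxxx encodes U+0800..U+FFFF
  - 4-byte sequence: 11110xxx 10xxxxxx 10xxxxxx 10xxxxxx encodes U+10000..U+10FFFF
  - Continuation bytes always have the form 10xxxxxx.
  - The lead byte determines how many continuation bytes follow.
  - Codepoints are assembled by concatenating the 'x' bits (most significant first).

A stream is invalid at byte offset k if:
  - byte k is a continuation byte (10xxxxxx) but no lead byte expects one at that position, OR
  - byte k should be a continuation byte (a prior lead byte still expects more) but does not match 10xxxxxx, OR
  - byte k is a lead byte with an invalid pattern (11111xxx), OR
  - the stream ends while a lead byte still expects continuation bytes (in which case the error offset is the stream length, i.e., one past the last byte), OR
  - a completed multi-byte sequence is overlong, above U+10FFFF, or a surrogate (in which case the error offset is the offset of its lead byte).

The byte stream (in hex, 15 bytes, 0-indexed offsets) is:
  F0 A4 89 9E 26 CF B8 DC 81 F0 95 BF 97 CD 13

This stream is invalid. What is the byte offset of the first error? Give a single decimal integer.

Byte[0]=F0: 4-byte lead, need 3 cont bytes. acc=0x0
Byte[1]=A4: continuation. acc=(acc<<6)|0x24=0x24
Byte[2]=89: continuation. acc=(acc<<6)|0x09=0x909
Byte[3]=9E: continuation. acc=(acc<<6)|0x1E=0x2425E
Completed: cp=U+2425E (starts at byte 0)
Byte[4]=26: 1-byte ASCII. cp=U+0026
Byte[5]=CF: 2-byte lead, need 1 cont bytes. acc=0xF
Byte[6]=B8: continuation. acc=(acc<<6)|0x38=0x3F8
Completed: cp=U+03F8 (starts at byte 5)
Byte[7]=DC: 2-byte lead, need 1 cont bytes. acc=0x1C
Byte[8]=81: continuation. acc=(acc<<6)|0x01=0x701
Completed: cp=U+0701 (starts at byte 7)
Byte[9]=F0: 4-byte lead, need 3 cont bytes. acc=0x0
Byte[10]=95: continuation. acc=(acc<<6)|0x15=0x15
Byte[11]=BF: continuation. acc=(acc<<6)|0x3F=0x57F
Byte[12]=97: continuation. acc=(acc<<6)|0x17=0x15FD7
Completed: cp=U+15FD7 (starts at byte 9)
Byte[13]=CD: 2-byte lead, need 1 cont bytes. acc=0xD
Byte[14]=13: expected 10xxxxxx continuation. INVALID

Answer: 14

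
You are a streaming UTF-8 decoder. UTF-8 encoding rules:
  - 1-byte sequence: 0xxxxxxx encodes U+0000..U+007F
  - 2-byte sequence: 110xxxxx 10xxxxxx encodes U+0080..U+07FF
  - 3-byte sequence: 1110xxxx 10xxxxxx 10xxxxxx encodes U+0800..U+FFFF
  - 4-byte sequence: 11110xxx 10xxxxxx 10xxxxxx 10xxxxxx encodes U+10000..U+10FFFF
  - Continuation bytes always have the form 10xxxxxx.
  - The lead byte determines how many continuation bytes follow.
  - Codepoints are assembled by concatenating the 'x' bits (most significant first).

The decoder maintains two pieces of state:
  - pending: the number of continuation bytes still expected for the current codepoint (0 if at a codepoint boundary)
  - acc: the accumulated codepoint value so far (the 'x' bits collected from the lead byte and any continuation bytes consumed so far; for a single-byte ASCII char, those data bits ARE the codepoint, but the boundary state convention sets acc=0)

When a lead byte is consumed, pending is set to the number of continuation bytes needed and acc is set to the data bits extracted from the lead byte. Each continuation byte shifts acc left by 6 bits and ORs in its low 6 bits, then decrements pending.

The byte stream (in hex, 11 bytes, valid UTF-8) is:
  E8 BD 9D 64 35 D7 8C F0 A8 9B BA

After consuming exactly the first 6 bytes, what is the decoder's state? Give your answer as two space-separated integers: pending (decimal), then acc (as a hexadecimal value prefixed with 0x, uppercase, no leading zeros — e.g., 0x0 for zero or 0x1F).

Byte[0]=E8: 3-byte lead. pending=2, acc=0x8
Byte[1]=BD: continuation. acc=(acc<<6)|0x3D=0x23D, pending=1
Byte[2]=9D: continuation. acc=(acc<<6)|0x1D=0x8F5D, pending=0
Byte[3]=64: 1-byte. pending=0, acc=0x0
Byte[4]=35: 1-byte. pending=0, acc=0x0
Byte[5]=D7: 2-byte lead. pending=1, acc=0x17

Answer: 1 0x17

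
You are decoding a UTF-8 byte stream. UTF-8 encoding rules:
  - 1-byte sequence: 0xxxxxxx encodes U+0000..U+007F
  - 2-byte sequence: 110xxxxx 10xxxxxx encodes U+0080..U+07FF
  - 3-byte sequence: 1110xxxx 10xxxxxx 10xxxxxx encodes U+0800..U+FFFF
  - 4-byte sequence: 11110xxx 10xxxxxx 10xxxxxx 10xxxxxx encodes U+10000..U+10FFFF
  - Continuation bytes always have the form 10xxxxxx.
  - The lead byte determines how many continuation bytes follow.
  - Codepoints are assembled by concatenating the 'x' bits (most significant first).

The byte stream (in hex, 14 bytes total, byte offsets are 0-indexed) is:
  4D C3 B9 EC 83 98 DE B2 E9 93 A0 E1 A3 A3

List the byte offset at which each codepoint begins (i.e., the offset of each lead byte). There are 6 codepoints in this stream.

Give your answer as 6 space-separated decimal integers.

Answer: 0 1 3 6 8 11

Derivation:
Byte[0]=4D: 1-byte ASCII. cp=U+004D
Byte[1]=C3: 2-byte lead, need 1 cont bytes. acc=0x3
Byte[2]=B9: continuation. acc=(acc<<6)|0x39=0xF9
Completed: cp=U+00F9 (starts at byte 1)
Byte[3]=EC: 3-byte lead, need 2 cont bytes. acc=0xC
Byte[4]=83: continuation. acc=(acc<<6)|0x03=0x303
Byte[5]=98: continuation. acc=(acc<<6)|0x18=0xC0D8
Completed: cp=U+C0D8 (starts at byte 3)
Byte[6]=DE: 2-byte lead, need 1 cont bytes. acc=0x1E
Byte[7]=B2: continuation. acc=(acc<<6)|0x32=0x7B2
Completed: cp=U+07B2 (starts at byte 6)
Byte[8]=E9: 3-byte lead, need 2 cont bytes. acc=0x9
Byte[9]=93: continuation. acc=(acc<<6)|0x13=0x253
Byte[10]=A0: continuation. acc=(acc<<6)|0x20=0x94E0
Completed: cp=U+94E0 (starts at byte 8)
Byte[11]=E1: 3-byte lead, need 2 cont bytes. acc=0x1
Byte[12]=A3: continuation. acc=(acc<<6)|0x23=0x63
Byte[13]=A3: continuation. acc=(acc<<6)|0x23=0x18E3
Completed: cp=U+18E3 (starts at byte 11)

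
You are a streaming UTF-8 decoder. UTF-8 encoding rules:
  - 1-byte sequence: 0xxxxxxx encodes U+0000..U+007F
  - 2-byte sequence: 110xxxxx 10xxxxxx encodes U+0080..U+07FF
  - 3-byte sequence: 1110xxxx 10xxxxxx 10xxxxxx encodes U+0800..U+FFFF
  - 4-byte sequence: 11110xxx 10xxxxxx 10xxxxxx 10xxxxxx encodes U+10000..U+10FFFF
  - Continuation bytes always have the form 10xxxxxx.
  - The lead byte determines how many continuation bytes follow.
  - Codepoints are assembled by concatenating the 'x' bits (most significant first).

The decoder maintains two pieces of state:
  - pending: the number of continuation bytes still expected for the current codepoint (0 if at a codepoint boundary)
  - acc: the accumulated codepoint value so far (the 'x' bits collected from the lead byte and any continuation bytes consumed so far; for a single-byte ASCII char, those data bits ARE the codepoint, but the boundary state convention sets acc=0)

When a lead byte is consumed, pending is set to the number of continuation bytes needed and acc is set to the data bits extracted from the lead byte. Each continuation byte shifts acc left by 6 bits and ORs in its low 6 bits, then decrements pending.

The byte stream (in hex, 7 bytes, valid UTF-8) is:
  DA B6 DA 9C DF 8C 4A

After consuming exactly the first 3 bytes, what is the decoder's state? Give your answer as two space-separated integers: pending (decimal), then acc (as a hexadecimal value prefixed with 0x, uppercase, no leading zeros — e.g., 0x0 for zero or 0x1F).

Byte[0]=DA: 2-byte lead. pending=1, acc=0x1A
Byte[1]=B6: continuation. acc=(acc<<6)|0x36=0x6B6, pending=0
Byte[2]=DA: 2-byte lead. pending=1, acc=0x1A

Answer: 1 0x1A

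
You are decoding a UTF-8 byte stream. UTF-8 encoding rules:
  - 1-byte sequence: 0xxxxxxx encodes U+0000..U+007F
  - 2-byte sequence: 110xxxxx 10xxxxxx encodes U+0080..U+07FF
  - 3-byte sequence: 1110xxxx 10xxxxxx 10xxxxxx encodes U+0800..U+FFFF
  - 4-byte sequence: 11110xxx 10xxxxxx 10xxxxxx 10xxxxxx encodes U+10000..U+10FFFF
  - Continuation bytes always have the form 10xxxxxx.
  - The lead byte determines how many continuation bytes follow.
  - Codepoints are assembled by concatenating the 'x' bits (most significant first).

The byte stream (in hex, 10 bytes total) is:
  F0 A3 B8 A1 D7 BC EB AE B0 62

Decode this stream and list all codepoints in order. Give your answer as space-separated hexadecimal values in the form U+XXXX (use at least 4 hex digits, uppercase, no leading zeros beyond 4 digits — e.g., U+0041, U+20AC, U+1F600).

Answer: U+23E21 U+05FC U+BBB0 U+0062

Derivation:
Byte[0]=F0: 4-byte lead, need 3 cont bytes. acc=0x0
Byte[1]=A3: continuation. acc=(acc<<6)|0x23=0x23
Byte[2]=B8: continuation. acc=(acc<<6)|0x38=0x8F8
Byte[3]=A1: continuation. acc=(acc<<6)|0x21=0x23E21
Completed: cp=U+23E21 (starts at byte 0)
Byte[4]=D7: 2-byte lead, need 1 cont bytes. acc=0x17
Byte[5]=BC: continuation. acc=(acc<<6)|0x3C=0x5FC
Completed: cp=U+05FC (starts at byte 4)
Byte[6]=EB: 3-byte lead, need 2 cont bytes. acc=0xB
Byte[7]=AE: continuation. acc=(acc<<6)|0x2E=0x2EE
Byte[8]=B0: continuation. acc=(acc<<6)|0x30=0xBBB0
Completed: cp=U+BBB0 (starts at byte 6)
Byte[9]=62: 1-byte ASCII. cp=U+0062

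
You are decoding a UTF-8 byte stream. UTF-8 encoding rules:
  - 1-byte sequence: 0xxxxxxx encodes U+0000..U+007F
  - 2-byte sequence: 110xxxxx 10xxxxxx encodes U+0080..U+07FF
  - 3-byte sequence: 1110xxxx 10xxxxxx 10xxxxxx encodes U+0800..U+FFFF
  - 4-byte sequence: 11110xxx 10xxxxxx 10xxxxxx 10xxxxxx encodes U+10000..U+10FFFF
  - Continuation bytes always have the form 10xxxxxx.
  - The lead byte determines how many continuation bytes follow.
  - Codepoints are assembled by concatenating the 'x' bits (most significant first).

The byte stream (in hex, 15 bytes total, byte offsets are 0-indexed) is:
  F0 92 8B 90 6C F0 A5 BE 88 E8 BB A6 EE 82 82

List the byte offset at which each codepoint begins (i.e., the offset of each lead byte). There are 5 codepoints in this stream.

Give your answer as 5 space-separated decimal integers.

Byte[0]=F0: 4-byte lead, need 3 cont bytes. acc=0x0
Byte[1]=92: continuation. acc=(acc<<6)|0x12=0x12
Byte[2]=8B: continuation. acc=(acc<<6)|0x0B=0x48B
Byte[3]=90: continuation. acc=(acc<<6)|0x10=0x122D0
Completed: cp=U+122D0 (starts at byte 0)
Byte[4]=6C: 1-byte ASCII. cp=U+006C
Byte[5]=F0: 4-byte lead, need 3 cont bytes. acc=0x0
Byte[6]=A5: continuation. acc=(acc<<6)|0x25=0x25
Byte[7]=BE: continuation. acc=(acc<<6)|0x3E=0x97E
Byte[8]=88: continuation. acc=(acc<<6)|0x08=0x25F88
Completed: cp=U+25F88 (starts at byte 5)
Byte[9]=E8: 3-byte lead, need 2 cont bytes. acc=0x8
Byte[10]=BB: continuation. acc=(acc<<6)|0x3B=0x23B
Byte[11]=A6: continuation. acc=(acc<<6)|0x26=0x8EE6
Completed: cp=U+8EE6 (starts at byte 9)
Byte[12]=EE: 3-byte lead, need 2 cont bytes. acc=0xE
Byte[13]=82: continuation. acc=(acc<<6)|0x02=0x382
Byte[14]=82: continuation. acc=(acc<<6)|0x02=0xE082
Completed: cp=U+E082 (starts at byte 12)

Answer: 0 4 5 9 12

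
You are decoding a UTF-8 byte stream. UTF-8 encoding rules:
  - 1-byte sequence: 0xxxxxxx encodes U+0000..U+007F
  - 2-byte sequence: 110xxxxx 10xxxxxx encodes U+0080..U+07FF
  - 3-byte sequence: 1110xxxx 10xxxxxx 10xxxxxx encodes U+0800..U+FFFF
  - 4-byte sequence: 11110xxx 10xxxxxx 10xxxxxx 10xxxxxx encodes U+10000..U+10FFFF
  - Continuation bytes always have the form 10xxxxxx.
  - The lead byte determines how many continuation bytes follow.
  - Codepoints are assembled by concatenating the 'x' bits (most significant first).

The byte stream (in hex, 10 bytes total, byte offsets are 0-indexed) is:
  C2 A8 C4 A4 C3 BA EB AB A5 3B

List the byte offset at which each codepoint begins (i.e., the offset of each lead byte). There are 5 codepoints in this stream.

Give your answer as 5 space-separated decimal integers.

Answer: 0 2 4 6 9

Derivation:
Byte[0]=C2: 2-byte lead, need 1 cont bytes. acc=0x2
Byte[1]=A8: continuation. acc=(acc<<6)|0x28=0xA8
Completed: cp=U+00A8 (starts at byte 0)
Byte[2]=C4: 2-byte lead, need 1 cont bytes. acc=0x4
Byte[3]=A4: continuation. acc=(acc<<6)|0x24=0x124
Completed: cp=U+0124 (starts at byte 2)
Byte[4]=C3: 2-byte lead, need 1 cont bytes. acc=0x3
Byte[5]=BA: continuation. acc=(acc<<6)|0x3A=0xFA
Completed: cp=U+00FA (starts at byte 4)
Byte[6]=EB: 3-byte lead, need 2 cont bytes. acc=0xB
Byte[7]=AB: continuation. acc=(acc<<6)|0x2B=0x2EB
Byte[8]=A5: continuation. acc=(acc<<6)|0x25=0xBAE5
Completed: cp=U+BAE5 (starts at byte 6)
Byte[9]=3B: 1-byte ASCII. cp=U+003B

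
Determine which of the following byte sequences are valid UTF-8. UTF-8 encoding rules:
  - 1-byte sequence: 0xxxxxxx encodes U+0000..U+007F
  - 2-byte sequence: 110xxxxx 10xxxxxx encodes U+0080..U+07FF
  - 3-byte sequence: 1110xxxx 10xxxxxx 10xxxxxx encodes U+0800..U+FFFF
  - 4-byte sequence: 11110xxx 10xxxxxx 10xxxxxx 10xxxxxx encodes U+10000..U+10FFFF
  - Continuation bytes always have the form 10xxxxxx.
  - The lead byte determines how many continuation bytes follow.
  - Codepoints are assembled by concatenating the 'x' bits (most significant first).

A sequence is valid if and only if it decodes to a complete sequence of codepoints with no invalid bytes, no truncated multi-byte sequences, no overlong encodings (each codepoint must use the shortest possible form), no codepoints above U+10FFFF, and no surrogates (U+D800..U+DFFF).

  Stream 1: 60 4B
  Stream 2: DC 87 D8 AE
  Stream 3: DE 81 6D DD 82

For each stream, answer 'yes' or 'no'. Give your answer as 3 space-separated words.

Answer: yes yes yes

Derivation:
Stream 1: decodes cleanly. VALID
Stream 2: decodes cleanly. VALID
Stream 3: decodes cleanly. VALID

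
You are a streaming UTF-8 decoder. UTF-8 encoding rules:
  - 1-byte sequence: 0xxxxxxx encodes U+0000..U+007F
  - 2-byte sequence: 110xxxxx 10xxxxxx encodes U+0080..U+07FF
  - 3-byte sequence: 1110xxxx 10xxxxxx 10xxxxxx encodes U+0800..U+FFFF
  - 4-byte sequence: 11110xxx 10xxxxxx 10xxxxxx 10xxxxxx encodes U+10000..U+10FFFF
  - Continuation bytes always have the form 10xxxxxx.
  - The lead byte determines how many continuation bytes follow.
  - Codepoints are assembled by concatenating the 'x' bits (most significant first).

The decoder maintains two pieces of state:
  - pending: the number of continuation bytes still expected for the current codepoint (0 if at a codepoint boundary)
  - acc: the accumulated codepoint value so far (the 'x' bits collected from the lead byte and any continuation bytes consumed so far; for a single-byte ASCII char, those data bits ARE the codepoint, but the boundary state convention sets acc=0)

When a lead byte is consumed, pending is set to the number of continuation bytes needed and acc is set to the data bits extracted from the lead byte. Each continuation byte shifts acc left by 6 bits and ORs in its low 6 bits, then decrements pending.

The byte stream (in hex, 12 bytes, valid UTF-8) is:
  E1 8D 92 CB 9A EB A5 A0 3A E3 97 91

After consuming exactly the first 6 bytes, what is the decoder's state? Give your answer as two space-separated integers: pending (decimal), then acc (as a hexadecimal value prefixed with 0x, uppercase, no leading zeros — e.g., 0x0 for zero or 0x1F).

Byte[0]=E1: 3-byte lead. pending=2, acc=0x1
Byte[1]=8D: continuation. acc=(acc<<6)|0x0D=0x4D, pending=1
Byte[2]=92: continuation. acc=(acc<<6)|0x12=0x1352, pending=0
Byte[3]=CB: 2-byte lead. pending=1, acc=0xB
Byte[4]=9A: continuation. acc=(acc<<6)|0x1A=0x2DA, pending=0
Byte[5]=EB: 3-byte lead. pending=2, acc=0xB

Answer: 2 0xB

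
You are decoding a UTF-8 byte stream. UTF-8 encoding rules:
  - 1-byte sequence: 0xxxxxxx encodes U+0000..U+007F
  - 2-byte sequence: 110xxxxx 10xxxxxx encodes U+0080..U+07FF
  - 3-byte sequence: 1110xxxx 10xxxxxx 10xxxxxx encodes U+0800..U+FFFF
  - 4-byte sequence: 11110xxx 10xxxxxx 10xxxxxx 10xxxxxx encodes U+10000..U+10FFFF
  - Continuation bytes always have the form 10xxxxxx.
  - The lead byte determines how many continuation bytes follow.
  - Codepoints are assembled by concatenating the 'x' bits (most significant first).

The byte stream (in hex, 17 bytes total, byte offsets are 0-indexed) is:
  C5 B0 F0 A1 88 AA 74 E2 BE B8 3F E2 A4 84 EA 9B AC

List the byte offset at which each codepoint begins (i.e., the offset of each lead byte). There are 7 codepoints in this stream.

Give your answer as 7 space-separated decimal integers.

Byte[0]=C5: 2-byte lead, need 1 cont bytes. acc=0x5
Byte[1]=B0: continuation. acc=(acc<<6)|0x30=0x170
Completed: cp=U+0170 (starts at byte 0)
Byte[2]=F0: 4-byte lead, need 3 cont bytes. acc=0x0
Byte[3]=A1: continuation. acc=(acc<<6)|0x21=0x21
Byte[4]=88: continuation. acc=(acc<<6)|0x08=0x848
Byte[5]=AA: continuation. acc=(acc<<6)|0x2A=0x2122A
Completed: cp=U+2122A (starts at byte 2)
Byte[6]=74: 1-byte ASCII. cp=U+0074
Byte[7]=E2: 3-byte lead, need 2 cont bytes. acc=0x2
Byte[8]=BE: continuation. acc=(acc<<6)|0x3E=0xBE
Byte[9]=B8: continuation. acc=(acc<<6)|0x38=0x2FB8
Completed: cp=U+2FB8 (starts at byte 7)
Byte[10]=3F: 1-byte ASCII. cp=U+003F
Byte[11]=E2: 3-byte lead, need 2 cont bytes. acc=0x2
Byte[12]=A4: continuation. acc=(acc<<6)|0x24=0xA4
Byte[13]=84: continuation. acc=(acc<<6)|0x04=0x2904
Completed: cp=U+2904 (starts at byte 11)
Byte[14]=EA: 3-byte lead, need 2 cont bytes. acc=0xA
Byte[15]=9B: continuation. acc=(acc<<6)|0x1B=0x29B
Byte[16]=AC: continuation. acc=(acc<<6)|0x2C=0xA6EC
Completed: cp=U+A6EC (starts at byte 14)

Answer: 0 2 6 7 10 11 14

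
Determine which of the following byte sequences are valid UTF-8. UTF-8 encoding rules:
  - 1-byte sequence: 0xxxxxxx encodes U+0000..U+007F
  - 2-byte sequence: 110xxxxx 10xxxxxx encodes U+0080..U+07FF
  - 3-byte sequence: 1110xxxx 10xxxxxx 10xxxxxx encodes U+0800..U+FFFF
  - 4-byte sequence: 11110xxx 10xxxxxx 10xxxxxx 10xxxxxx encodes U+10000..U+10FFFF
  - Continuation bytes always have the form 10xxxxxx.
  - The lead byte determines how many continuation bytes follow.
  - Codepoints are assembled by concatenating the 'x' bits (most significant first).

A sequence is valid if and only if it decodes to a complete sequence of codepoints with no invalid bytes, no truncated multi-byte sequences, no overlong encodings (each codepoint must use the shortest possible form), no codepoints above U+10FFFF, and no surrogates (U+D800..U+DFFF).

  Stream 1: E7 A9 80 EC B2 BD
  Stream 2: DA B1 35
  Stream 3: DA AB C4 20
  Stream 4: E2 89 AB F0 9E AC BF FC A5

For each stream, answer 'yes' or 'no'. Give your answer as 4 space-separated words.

Answer: yes yes no no

Derivation:
Stream 1: decodes cleanly. VALID
Stream 2: decodes cleanly. VALID
Stream 3: error at byte offset 3. INVALID
Stream 4: error at byte offset 7. INVALID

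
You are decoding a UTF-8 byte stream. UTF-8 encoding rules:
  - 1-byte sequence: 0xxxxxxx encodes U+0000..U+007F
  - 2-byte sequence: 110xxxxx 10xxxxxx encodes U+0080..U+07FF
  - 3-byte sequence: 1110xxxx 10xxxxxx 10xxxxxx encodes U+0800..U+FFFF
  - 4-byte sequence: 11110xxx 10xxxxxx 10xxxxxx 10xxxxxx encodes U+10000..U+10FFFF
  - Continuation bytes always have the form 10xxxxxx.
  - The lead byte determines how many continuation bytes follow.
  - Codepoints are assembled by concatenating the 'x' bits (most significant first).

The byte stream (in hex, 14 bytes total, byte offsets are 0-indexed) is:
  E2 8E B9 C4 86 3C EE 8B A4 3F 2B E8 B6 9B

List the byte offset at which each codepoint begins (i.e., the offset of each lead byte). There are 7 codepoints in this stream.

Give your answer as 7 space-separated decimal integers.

Answer: 0 3 5 6 9 10 11

Derivation:
Byte[0]=E2: 3-byte lead, need 2 cont bytes. acc=0x2
Byte[1]=8E: continuation. acc=(acc<<6)|0x0E=0x8E
Byte[2]=B9: continuation. acc=(acc<<6)|0x39=0x23B9
Completed: cp=U+23B9 (starts at byte 0)
Byte[3]=C4: 2-byte lead, need 1 cont bytes. acc=0x4
Byte[4]=86: continuation. acc=(acc<<6)|0x06=0x106
Completed: cp=U+0106 (starts at byte 3)
Byte[5]=3C: 1-byte ASCII. cp=U+003C
Byte[6]=EE: 3-byte lead, need 2 cont bytes. acc=0xE
Byte[7]=8B: continuation. acc=(acc<<6)|0x0B=0x38B
Byte[8]=A4: continuation. acc=(acc<<6)|0x24=0xE2E4
Completed: cp=U+E2E4 (starts at byte 6)
Byte[9]=3F: 1-byte ASCII. cp=U+003F
Byte[10]=2B: 1-byte ASCII. cp=U+002B
Byte[11]=E8: 3-byte lead, need 2 cont bytes. acc=0x8
Byte[12]=B6: continuation. acc=(acc<<6)|0x36=0x236
Byte[13]=9B: continuation. acc=(acc<<6)|0x1B=0x8D9B
Completed: cp=U+8D9B (starts at byte 11)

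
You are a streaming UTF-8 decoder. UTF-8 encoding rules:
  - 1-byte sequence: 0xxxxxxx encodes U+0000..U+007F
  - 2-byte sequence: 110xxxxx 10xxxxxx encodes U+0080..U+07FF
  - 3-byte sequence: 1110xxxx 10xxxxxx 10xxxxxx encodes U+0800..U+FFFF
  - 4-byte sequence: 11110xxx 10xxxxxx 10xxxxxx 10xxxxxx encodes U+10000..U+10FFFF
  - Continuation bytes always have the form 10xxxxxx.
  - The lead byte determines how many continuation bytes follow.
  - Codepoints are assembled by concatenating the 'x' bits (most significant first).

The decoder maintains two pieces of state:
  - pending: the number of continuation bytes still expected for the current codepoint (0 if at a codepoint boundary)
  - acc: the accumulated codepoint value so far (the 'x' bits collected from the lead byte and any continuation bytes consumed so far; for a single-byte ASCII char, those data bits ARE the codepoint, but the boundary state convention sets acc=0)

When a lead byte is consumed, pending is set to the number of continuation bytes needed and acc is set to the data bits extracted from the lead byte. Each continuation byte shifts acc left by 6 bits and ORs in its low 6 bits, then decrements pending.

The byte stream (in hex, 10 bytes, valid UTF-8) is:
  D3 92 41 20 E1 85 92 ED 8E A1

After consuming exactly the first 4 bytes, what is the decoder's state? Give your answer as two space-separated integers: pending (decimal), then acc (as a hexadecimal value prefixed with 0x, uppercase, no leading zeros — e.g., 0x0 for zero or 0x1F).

Byte[0]=D3: 2-byte lead. pending=1, acc=0x13
Byte[1]=92: continuation. acc=(acc<<6)|0x12=0x4D2, pending=0
Byte[2]=41: 1-byte. pending=0, acc=0x0
Byte[3]=20: 1-byte. pending=0, acc=0x0

Answer: 0 0x0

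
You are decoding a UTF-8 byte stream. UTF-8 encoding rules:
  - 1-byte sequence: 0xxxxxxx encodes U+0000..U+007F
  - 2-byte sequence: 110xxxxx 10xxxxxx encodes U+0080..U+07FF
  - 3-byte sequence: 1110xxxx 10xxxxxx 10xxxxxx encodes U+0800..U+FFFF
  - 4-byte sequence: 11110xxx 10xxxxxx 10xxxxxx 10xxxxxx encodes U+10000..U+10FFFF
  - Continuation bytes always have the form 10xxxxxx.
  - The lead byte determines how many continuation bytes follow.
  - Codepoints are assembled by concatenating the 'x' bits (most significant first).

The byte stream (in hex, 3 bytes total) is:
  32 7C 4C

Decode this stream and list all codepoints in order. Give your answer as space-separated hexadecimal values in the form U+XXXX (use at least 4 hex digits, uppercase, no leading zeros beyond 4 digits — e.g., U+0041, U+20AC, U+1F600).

Byte[0]=32: 1-byte ASCII. cp=U+0032
Byte[1]=7C: 1-byte ASCII. cp=U+007C
Byte[2]=4C: 1-byte ASCII. cp=U+004C

Answer: U+0032 U+007C U+004C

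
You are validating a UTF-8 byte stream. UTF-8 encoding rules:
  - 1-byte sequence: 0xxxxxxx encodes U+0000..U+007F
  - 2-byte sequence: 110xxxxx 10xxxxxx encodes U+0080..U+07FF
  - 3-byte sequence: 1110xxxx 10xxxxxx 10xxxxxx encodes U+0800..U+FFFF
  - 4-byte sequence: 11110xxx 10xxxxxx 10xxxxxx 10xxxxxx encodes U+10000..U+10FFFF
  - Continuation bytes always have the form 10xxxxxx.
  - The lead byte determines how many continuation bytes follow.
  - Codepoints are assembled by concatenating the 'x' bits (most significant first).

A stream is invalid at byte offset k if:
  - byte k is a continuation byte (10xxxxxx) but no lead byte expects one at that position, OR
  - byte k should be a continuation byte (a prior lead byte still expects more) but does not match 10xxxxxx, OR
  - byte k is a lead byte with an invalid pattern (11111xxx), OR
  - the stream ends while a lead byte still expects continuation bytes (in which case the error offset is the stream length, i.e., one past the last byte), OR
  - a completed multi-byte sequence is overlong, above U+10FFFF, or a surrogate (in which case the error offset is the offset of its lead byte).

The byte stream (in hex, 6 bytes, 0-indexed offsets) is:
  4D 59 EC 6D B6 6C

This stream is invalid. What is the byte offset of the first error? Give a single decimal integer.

Byte[0]=4D: 1-byte ASCII. cp=U+004D
Byte[1]=59: 1-byte ASCII. cp=U+0059
Byte[2]=EC: 3-byte lead, need 2 cont bytes. acc=0xC
Byte[3]=6D: expected 10xxxxxx continuation. INVALID

Answer: 3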